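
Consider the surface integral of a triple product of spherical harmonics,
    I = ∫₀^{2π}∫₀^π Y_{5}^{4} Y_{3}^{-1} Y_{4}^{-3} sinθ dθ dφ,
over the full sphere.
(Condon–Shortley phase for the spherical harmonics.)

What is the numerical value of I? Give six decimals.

0.042401

Checks pass: Σm=0; 12 even; l₃=4∈[2,8].
(2·5+1)(2·3+1)(2·4+1) = 693
Δ: 4! 6! 2! / 13! → 1/180180
sum: t=1:−1/576 t=2:+1/144 t=3:−1/576 = 1/288
3j²(5 3 4; 0 0 0) = Δ·Π!·Σ² = 20/1001  (sign +1)
sum: t=0:+1/5760 t=1:−1/4320 = -1/17280
3j²(5 3 4; 4 -1 -3) = Δ·Π!·Σ² = 7/4290  (sign +1)
combine: 4πI² = 693·20/1001·7/4290 = 42/1859
take √, sign +1: I = 0.04240138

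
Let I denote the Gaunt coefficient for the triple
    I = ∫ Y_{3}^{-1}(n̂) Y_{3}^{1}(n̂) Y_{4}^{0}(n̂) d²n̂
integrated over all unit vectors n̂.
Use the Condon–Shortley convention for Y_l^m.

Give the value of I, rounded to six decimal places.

-0.025645

m-sum 0 ✓  L=10 even ✓  0≤4≤6 ✓
Π(2lᵢ+1) = 7×7×9 = 441
triangle coeff Δ(3,3,4) = 1/34650
Σ_t [0,2]: t=0:+1/72 t=1:−1/16 t=2:+1/72 = -5/144
(3j)²=2/77 [(3 3 4; 0 0 0)], sign=-1
Σ_t [0,2]: t=0:+1/1152 t=1:−1/36 t=2:+1/32 = 5/1152
(3j)²=1/1386 [(3 3 4; -1 1 0)], sign=+1
⇒ 4πI² = 1/121
I = (-1)√(1/121/(4π)) = -0.02564498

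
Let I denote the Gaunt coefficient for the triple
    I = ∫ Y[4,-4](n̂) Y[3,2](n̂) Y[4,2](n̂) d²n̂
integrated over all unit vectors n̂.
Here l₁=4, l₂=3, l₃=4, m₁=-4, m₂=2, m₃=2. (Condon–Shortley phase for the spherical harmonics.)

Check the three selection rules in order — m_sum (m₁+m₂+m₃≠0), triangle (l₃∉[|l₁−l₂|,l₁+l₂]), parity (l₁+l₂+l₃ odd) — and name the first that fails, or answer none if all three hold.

parity

azimuthal sum: -4 + 2 + 2 = 0  ✓
1 ≤ 4 ≤ 7 (triangle on l)  ✓
L = 4 + 3 + 4 = 11 (odd)  ✗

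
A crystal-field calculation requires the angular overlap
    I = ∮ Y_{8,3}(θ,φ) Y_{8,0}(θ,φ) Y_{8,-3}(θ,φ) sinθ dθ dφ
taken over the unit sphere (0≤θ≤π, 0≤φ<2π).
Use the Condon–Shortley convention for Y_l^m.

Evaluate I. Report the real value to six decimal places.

m-sum 0 ✓  L=24 even ✓  0≤8≤16 ✓
Π(2lᵢ+1) = 17×17×17 = 4913
triangle coeff Δ(8,8,8) = 1/236637794250
Σ_t [0,8]: t=0:+1/65548320768000 t=1:−1/128024064000 t=2:+1/2985984000 t=3:−1/373248000 t=4:+1/191102976 t=5:−1/373248000 t=6:+1/2985984000 t=7:−1/128024064000 t=8:+1/65548320768000 = 11/20808990720
(3j)²=490/96577 [(8 8 8; 0 0 0)], sign=+1
Σ_t [0,5]: t=0:+1/1170505728000 t=1:−1/14631321600 t=2:+1/1492992000 t=3:−1/746496000 t=4:+1/1672151040 t=5:−1/20901888000 = -73/390168576000
(3j)²=5329/965770 [(8 8 8; 3 0 -3)], sign=+1
⇒ 4πI² = 4439057/32273761
I = (+1)√(4439057/32273761/(4π)) = 0.10462022

0.104620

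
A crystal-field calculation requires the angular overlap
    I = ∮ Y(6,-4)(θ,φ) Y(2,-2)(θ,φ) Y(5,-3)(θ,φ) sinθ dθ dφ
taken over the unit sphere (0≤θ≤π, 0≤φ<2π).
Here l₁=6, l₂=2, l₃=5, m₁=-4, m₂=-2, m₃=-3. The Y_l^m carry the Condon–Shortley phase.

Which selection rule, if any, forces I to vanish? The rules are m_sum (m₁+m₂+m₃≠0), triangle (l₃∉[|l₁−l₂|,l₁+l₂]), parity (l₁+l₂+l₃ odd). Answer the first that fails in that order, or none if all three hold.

m_sum

m₁+m₂+m₃ = -4 − 2 − 3 = -9  ✗
triangle: |6−2|=4 ≤ l₃=5 ≤ 6+2=8
parity: l₁+l₂+l₃ = 13 is odd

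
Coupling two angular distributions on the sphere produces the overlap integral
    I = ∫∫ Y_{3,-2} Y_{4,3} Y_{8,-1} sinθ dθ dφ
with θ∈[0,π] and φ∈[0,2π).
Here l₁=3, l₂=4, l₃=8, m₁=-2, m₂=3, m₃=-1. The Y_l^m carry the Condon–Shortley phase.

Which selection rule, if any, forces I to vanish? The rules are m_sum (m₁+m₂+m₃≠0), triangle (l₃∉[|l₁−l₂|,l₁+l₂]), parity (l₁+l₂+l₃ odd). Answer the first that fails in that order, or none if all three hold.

triangle

Σmᵢ = 0  ✓
l₃∈[|l₁−l₂|,l₁+l₂]=[1,7], have l₃=8  ✗
Σlᵢ = 15 ⇒ odd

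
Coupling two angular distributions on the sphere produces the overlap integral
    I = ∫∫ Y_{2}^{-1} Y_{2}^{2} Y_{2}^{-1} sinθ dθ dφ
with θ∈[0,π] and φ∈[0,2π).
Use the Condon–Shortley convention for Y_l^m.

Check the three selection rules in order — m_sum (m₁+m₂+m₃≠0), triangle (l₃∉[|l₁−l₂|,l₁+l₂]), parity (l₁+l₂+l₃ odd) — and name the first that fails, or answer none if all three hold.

none

m₁+m₂+m₃ = -1 + 2 − 1 = 0  ✓
triangle: |2−2|=0 ≤ l₃=2 ≤ 2+2=4  ✓
parity: l₁+l₂+l₃ = 6 is even  ✓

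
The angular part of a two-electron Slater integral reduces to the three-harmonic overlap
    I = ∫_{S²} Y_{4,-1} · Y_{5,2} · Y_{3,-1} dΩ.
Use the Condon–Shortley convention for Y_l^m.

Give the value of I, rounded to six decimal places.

m-sum 0 ✓  L=12 even ✓  1≤3≤9 ✓
Π(2lᵢ+1) = 9×11×7 = 693
triangle coeff Δ(4,5,3) = 1/180180
Σ_t [2,4]: t=2:+1/576 t=3:−1/144 t=4:+1/576 = -1/288
(3j)²=20/1001 [(4 5 3; 0 0 0)], sign=+1
Σ_t [3,5]: t=3:−1/1728 t=4:+1/288 t=5:−1/960 = 1/540
(3j)²=128/6435 [(4 5 3; -1 2 -1)], sign=+1
⇒ 4πI² = 512/1859
I = (+1)√(512/1859/(4π)) = 0.14804384

0.148044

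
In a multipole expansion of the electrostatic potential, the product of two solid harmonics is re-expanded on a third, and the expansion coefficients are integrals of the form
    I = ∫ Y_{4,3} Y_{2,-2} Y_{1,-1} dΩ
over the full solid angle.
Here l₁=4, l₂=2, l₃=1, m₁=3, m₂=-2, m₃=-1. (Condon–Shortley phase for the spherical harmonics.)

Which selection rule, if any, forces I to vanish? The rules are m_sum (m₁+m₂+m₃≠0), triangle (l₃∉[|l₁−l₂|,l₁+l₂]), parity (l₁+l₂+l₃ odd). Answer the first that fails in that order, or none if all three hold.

azimuthal sum: 3 − 2 − 1 = 0  ✓
2 ≤ 1 ≤ 6 (triangle on l)  ✗
L = 4 + 2 + 1 = 7 (odd)

triangle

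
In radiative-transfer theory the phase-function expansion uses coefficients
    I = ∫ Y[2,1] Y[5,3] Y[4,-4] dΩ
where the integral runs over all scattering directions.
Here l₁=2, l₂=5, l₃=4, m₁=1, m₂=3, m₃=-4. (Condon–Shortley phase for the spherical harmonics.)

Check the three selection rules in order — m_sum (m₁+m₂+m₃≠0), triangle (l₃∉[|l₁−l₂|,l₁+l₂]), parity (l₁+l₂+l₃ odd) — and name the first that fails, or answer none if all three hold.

m₁+m₂+m₃ = 1 + 3 − 4 = 0  ✓
triangle: |2−5|=3 ≤ l₃=4 ≤ 2+5=7  ✓
parity: l₁+l₂+l₃ = 11 is odd  ✗

parity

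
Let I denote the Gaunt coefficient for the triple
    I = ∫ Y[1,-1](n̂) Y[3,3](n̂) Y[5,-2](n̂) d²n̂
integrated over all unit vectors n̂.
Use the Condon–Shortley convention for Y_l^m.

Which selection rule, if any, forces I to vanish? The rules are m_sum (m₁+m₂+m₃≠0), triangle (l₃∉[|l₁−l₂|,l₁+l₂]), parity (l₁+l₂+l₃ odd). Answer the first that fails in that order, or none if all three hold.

m₁+m₂+m₃ = -1 + 3 − 2 = 0  ✓
triangle: |1−3|=2 ≤ l₃=5 ≤ 1+3=4  ✗
parity: l₁+l₂+l₃ = 9 is odd

triangle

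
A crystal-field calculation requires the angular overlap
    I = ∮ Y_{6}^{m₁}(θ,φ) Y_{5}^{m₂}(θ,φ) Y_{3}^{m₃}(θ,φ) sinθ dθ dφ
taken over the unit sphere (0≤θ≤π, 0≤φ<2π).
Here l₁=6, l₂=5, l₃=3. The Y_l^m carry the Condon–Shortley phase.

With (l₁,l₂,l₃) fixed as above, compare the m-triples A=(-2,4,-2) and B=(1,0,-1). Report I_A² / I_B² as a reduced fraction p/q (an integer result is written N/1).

Same 6,5,3: normalisation and zero-m 3j drop out of the ratio.
A: Δ: 8! 4! 2! / 15! → 1/675675; sum: t=7:−1/60480 t=8:+1/967680 = -1/64512; 3j²(6 5 3; -2 4 -2) = Δ·Π!·Σ² = 15/1001  (sign +1)
B: Δ: 8! 4! 2! / 15! → 1/675675; sum: t=3:−1/5760 t=4:+1/3456 t=5:−1/34560 = 1/11520; 3j²(6 5 3; 1 0 -1) = Δ·Π!·Σ² = 2/429  (sign +1)
I_A²/I_B² = (15/1001)/(2/429) = 45/14

45/14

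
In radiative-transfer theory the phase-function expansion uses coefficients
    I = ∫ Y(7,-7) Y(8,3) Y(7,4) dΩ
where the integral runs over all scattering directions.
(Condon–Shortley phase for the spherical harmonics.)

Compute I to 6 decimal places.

0.138042

Checks pass: Σm=0; 22 even; l₃=7∈[1,15].
(2·7+1)(2·8+1)(2·7+1) = 3825
Δ: 8! 6! 8! / 23! → 1/22086194130
sum: t=1:−1/18289152000 t=2:+1/248832000 t=3:−1/24883200 t=4:+1/11943936 t=5:−1/24883200 t=6:+1/248832000 t=7:−1/18289152000 = 11/975421440
3j²(7 8 7; 0 0 0) = Δ·Π!·Σ² = 1750/289731  (sign -1)
sum: t=8:+1/20901888000 = 1/20901888000
3j²(7 8 7; -7 3 4) = Δ·Π!·Σ² = 77/7429  (sign -1)
combine: 4πI² = 3825·1750/289731·77/7429 = 10106250/42204149
take √, sign +1: I = 0.13804240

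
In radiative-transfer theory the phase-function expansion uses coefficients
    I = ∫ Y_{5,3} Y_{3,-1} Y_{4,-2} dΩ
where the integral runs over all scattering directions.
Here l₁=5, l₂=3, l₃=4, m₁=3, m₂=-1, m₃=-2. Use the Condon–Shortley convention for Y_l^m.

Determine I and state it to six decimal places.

-0.144236

m-sum 0 ✓  L=12 even ✓  2≤4≤8 ✓
Π(2lᵢ+1) = 11×7×9 = 693
triangle coeff Δ(5,3,4) = 1/180180
Σ_t [1,3]: t=1:−1/576 t=2:+1/144 t=3:−1/576 = 1/288
(3j)²=20/1001 [(5 3 4; 0 0 0)], sign=+1
Σ_t [0,2]: t=0:+1/2304 t=1:−1/720 t=2:+1/5760 = -1/1280
(3j)²=27/1430 [(5 3 4; 3 -1 -2)], sign=-1
⇒ 4πI² = 486/1859
I = (-1)√(486/1859/(4π)) = -0.14423595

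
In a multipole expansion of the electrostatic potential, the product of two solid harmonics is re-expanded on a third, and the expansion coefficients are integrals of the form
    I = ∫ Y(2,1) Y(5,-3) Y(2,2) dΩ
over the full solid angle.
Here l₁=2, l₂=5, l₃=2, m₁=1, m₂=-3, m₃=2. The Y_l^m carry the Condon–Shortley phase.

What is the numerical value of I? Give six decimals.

triangle: need 3≤l₃≤7, have 2; I=0

0.000000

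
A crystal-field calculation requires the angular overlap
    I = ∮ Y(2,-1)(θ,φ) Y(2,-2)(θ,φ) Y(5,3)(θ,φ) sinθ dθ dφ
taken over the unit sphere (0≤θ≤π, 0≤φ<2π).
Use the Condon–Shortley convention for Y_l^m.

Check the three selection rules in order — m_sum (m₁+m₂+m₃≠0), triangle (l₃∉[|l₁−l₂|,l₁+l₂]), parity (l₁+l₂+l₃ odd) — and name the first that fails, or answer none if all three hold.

triangle

Σmᵢ = 0  ✓
l₃∈[|l₁−l₂|,l₁+l₂]=[0,4], have l₃=5  ✗
Σlᵢ = 9 ⇒ odd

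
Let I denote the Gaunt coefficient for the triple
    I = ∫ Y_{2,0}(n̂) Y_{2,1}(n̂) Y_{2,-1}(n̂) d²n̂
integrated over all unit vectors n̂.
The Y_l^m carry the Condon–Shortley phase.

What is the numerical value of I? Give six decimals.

-0.090112

m-sum 0 ✓  L=6 even ✓  0≤2≤4 ✓
Π(2lᵢ+1) = 5×5×5 = 125
triangle coeff Δ(2,2,2) = 1/630
Σ_t [0,2]: t=0:+1/8 t=1:−1/1 t=2:+1/8 = -3/4
(3j)²=2/35 [(2 2 2; 0 0 0)], sign=-1
Σ_t [1,2]: t=1:−1/2 t=2:+1/4 = -1/4
(3j)²=1/70 [(2 2 2; 0 1 -1)], sign=+1
⇒ 4πI² = 5/49
I = (-1)√(5/49/(4π)) = -0.09011188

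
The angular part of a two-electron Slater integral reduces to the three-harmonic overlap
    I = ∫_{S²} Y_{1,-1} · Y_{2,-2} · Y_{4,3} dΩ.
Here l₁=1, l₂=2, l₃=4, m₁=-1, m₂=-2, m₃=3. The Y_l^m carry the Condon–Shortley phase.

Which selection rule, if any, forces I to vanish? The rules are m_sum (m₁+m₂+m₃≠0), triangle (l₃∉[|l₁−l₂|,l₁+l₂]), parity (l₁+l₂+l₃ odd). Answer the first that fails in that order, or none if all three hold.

m₁+m₂+m₃ = -1 − 2 + 3 = 0  ✓
triangle: |1−2|=1 ≤ l₃=4 ≤ 1+2=3  ✗
parity: l₁+l₂+l₃ = 7 is odd

triangle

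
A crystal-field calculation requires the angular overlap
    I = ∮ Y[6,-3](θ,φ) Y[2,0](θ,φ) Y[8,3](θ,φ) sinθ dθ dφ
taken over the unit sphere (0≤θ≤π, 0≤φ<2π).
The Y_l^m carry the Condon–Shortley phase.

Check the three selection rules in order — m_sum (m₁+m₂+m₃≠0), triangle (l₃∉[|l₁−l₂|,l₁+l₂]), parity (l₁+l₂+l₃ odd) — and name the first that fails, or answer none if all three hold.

m₁+m₂+m₃ = -3 + 0 + 3 = 0  ✓
triangle: |6−2|=4 ≤ l₃=8 ≤ 6+2=8  ✓
parity: l₁+l₂+l₃ = 16 is even  ✓

none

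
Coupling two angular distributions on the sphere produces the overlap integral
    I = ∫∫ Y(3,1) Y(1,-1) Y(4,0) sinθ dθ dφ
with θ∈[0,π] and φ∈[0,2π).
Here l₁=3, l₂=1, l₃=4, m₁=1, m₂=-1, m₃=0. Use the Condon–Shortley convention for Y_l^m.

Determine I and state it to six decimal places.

Checks pass: Σm=0; 8 even; l₃=4∈[2,4].
(2·3+1)(2·1+1)(2·4+1) = 189
Δ: 0! 6! 2! / 9! → 1/252
sum: t=0:+1/36 = 1/36
3j²(3 1 4; 0 0 0) = Δ·Π!·Σ² = 4/63  (sign +1)
sum: t=0:+1/96 = 1/96
3j²(3 1 4; 1 -1 0) = Δ·Π!·Σ² = 1/42  (sign +1)
combine: 4πI² = 189·4/63·1/42 = 2/7
take √, sign +1: I = 0.15078601

0.150786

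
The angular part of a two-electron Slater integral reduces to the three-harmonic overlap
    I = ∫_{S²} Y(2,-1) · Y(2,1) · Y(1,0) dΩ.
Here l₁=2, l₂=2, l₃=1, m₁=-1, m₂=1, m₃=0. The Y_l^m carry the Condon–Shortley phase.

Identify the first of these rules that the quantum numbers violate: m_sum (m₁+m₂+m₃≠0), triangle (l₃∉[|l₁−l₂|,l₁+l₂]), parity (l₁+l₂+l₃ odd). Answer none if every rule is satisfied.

parity

Σmᵢ = 0  ✓
l₃∈[|l₁−l₂|,l₁+l₂]=[0,4], have l₃=1  ✓
Σlᵢ = 5 ⇒ odd  ✗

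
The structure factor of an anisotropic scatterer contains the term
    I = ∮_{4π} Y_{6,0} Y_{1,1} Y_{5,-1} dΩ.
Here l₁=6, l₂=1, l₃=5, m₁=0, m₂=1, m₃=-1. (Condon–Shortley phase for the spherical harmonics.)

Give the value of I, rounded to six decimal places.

m-sum 0 ✓  L=12 even ✓  5≤5≤7 ✓
Π(2lᵢ+1) = 13×3×11 = 429
triangle coeff Δ(6,1,5) = 1/858
Σ_t [1,1]: t=1:−1/14400 = -1/14400
(3j)²=6/143 [(6 1 5; 0 0 0)], sign=+1
Σ_t [2,2]: t=2:+1/34560 = 1/34560
(3j)²=5/286 [(6 1 5; 0 1 -1)], sign=+1
⇒ 4πI² = 45/143
I = (+1)√(45/143/(4π)) = 0.15824621

0.158246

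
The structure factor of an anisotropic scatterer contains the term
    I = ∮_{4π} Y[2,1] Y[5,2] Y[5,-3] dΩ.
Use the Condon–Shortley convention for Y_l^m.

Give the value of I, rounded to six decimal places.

-0.161739

Checks pass: Σm=0; 12 even; l₃=5∈[3,7].
(2·2+1)(2·5+1)(2·5+1) = 605
Δ: 2! 2! 8! / 13! → 1/38610
sum: t=0:+1/2880 t=1:−1/576 t=2:+1/2880 = -1/960
3j²(2 5 5; 0 0 0) = Δ·Π!·Σ² = 10/429  (sign +1)
sum: t=0:+1/10080 t=1:−1/2880 = -1/4032
3j²(2 5 5; 1 2 -3) = Δ·Π!·Σ² = 10/429  (sign -1)
combine: 4πI² = 605·10/429·10/429 = 500/1521
take √, sign -1: I = -0.16173926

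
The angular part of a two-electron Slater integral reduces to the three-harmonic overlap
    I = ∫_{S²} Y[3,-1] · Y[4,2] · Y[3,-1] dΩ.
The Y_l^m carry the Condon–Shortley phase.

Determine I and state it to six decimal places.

Rules hold: Σm=0, L=10 even, 1≤3≤7.
N = 7·9·7 = 441
Δ = 4!·2!·4!/11! = 1/34650
Racah Σ t=1..3: t=1:−1/72 t=2:+1/16 t=3:−1/72 = 5/144
⇒ 3j(3 4 3; 0 0 0)² = 2/77, sgn -1
Racah Σ t=2..4: t=2:+1/192 t=3:−1/36 t=4:+1/192 = -5/288
⇒ 3j(3 4 3; -1 2 -1)² = 20/693, sgn -1
4πI² = N·(3j₀)²·(3jₘ)² = 40/121
I = +1·√(0.330579/4π) = 0.16219310

0.162193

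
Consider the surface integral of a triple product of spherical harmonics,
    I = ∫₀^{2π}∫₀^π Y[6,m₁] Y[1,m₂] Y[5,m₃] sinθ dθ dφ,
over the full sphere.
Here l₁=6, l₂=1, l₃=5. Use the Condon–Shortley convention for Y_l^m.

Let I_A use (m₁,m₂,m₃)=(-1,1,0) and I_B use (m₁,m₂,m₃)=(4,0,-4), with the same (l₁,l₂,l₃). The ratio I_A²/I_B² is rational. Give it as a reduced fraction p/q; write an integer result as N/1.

21/20

l's match ⇒ only the (l;m) 3-j factors differ between A and B.
A: triangle coeff Δ(6,1,5) = 1/858; Σ_t [2,2]: t=2:+1/28800 = 1/28800; (3j)²=7/286 [(6 1 5; -1 1 0)], sign=-1
B: triangle coeff Δ(6,1,5) = 1/858; Σ_t [1,1]: t=1:−1/362880 = -1/362880; (3j)²=10/429 [(6 1 5; 4 0 -4)], sign=+1
I_A²/I_B² = (7/286)/(10/429) = 21/20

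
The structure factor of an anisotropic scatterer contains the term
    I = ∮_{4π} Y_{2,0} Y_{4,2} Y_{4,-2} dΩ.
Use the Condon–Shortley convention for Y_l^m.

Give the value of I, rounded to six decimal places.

Checks pass: Σm=0; 10 even; l₃=4∈[2,6].
(2·2+1)(2·4+1)(2·4+1) = 405
Δ: 2! 2! 6! / 11! → 1/13860
sum: t=0:+1/192 t=1:−1/36 t=2:+1/192 = -5/288
3j²(2 4 4; 0 0 0) = Δ·Π!·Σ² = 20/693  (sign -1)
sum: t=0:+1/2880 t=1:−1/120 t=2:+1/192 = -1/360
3j²(2 4 4; 0 2 -2) = Δ·Π!·Σ² = 16/3465  (sign -1)
combine: 4πI² = 405·20/693·16/3465 = 320/5929
take √, sign +1: I = 0.06553591

0.065536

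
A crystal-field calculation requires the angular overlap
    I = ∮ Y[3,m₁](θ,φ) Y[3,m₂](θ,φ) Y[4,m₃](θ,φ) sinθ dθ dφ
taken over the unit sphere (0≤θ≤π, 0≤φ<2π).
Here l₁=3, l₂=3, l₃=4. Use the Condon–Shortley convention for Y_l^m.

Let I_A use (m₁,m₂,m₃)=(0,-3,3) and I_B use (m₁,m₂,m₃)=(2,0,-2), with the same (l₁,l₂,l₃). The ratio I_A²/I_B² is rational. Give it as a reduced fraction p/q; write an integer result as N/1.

21/1

l's match ⇒ only the (l;m) 3-j factors differ between A and B.
A: triangle coeff Δ(3,3,4) = 1/34650; Σ_t [0,0]: t=0:+1/288 = 1/288; (3j)²=1/22 [(3 3 4; 0 -3 3)], sign=-1
B: triangle coeff Δ(3,3,4) = 1/34650; Σ_t [0,1]: t=0:+1/72 t=1:−1/96 = 1/288; (3j)²=1/462 [(3 3 4; 2 0 -2)], sign=+1
I_A²/I_B² = (1/22)/(1/462) = 21/1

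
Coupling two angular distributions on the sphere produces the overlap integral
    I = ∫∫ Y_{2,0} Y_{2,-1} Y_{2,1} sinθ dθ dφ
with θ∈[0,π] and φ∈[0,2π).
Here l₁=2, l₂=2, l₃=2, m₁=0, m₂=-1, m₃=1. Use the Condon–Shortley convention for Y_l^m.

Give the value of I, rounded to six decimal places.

Checks pass: Σm=0; 6 even; l₃=2∈[0,4].
(2·2+1)(2·2+1)(2·2+1) = 125
Δ: 2! 2! 2! / 7! → 1/630
sum: t=0:+1/8 t=1:−1/1 t=2:+1/8 = -3/4
3j²(2 2 2; 0 0 0) = Δ·Π!·Σ² = 2/35  (sign -1)
sum: t=0:+1/4 t=1:−1/2 = -1/4
3j²(2 2 2; 0 -1 1) = Δ·Π!·Σ² = 1/70  (sign +1)
combine: 4πI² = 125·2/35·1/70 = 5/49
take √, sign -1: I = -0.09011188

-0.090112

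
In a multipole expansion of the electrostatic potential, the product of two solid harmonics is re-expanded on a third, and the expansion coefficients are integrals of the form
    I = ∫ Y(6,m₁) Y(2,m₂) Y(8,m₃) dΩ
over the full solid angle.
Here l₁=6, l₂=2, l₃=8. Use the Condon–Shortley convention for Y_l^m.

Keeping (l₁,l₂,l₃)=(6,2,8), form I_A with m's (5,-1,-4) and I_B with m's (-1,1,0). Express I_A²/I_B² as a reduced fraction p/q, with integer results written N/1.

Shared (l₁,l₂,l₃)=(6,2,8): N and (l;000)² cancel in I_A²/I_B².
A: Δ = 0!·12!·4!/17! = 1/30940; Racah Σ t=0..0: t=0:+1/239500800 = 1/239500800; ⇒ 3j(6 2 8; 5 -1 -4)² = 12/7735, sgn +1
B: Δ = 0!·12!·4!/17! = 1/30940; Racah Σ t=0..0: t=0:+1/3628800 = 1/3628800; ⇒ 3j(6 2 8; -1 1 0)² = 16/1105, sgn +1
I_A²/I_B² = (12/7735)/(16/1105) = 3/28

3/28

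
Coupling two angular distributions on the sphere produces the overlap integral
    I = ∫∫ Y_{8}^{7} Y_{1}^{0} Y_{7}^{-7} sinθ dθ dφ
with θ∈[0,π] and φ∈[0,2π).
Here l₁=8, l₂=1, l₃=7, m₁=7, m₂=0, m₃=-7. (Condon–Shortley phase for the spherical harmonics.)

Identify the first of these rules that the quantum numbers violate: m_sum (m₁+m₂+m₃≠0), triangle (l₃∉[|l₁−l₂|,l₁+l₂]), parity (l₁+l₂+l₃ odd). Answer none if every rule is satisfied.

none

m₁+m₂+m₃ = 7 + 0 − 7 = 0  ✓
triangle: |8−1|=7 ≤ l₃=7 ≤ 8+1=9  ✓
parity: l₁+l₂+l₃ = 16 is even  ✓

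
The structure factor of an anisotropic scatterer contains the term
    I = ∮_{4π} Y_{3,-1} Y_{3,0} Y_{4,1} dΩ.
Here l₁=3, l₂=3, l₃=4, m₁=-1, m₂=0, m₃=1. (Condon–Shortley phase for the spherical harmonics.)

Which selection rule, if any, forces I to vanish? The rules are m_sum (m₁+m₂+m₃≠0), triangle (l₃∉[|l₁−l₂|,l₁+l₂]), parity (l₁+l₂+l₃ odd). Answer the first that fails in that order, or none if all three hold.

none

Σmᵢ = 0  ✓
l₃∈[|l₁−l₂|,l₁+l₂]=[0,6], have l₃=4  ✓
Σlᵢ = 10 ⇒ even  ✓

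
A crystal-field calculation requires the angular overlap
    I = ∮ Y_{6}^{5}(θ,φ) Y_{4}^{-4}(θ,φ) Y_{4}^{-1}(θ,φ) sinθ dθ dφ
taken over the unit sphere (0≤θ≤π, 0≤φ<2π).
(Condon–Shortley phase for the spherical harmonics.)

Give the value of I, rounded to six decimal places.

0.200167

m-sum 0 ✓  L=14 even ✓  2≤4≤10 ✓
Π(2lᵢ+1) = 13×9×9 = 1053
triangle coeff Δ(6,4,4) = 1/1261260
Σ_t [2,4]: t=2:+1/4608 t=3:−1/1296 t=4:+1/4608 = -7/20736
(3j)²=20/1287 [(6 4 4; 0 0 0)], sign=-1
Σ_t [0,0]: t=0:+1/172800 = 1/172800
(3j)²=2/65 [(6 4 4; 5 -4 -1)], sign=-1
⇒ 4πI² = 72/143
I = (+1)√(72/143/(4π)) = 0.20016738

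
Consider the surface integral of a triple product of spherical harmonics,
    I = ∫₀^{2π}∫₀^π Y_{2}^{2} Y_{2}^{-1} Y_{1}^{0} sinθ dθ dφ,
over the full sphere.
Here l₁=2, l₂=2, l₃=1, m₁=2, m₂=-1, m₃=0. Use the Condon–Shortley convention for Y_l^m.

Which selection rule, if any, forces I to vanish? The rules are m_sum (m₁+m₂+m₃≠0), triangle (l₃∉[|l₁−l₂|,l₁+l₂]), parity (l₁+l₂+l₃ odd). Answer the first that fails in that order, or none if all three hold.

m_sum

m₁+m₂+m₃ = 2 − 1 + 0 = 1  ✗
triangle: |2−2|=0 ≤ l₃=1 ≤ 2+2=4
parity: l₁+l₂+l₃ = 5 is odd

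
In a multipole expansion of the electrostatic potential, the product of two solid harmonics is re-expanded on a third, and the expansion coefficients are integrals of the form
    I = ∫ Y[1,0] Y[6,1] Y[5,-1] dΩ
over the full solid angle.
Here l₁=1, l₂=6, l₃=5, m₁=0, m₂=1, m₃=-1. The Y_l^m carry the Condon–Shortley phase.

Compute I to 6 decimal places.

Checks pass: Σm=0; 12 even; l₃=5∈[5,7].
(2·1+1)(2·6+1)(2·5+1) = 429
Δ: 2! 0! 10! / 13! → 1/858
sum: t=1:−1/14400 = -1/14400
3j²(1 6 5; 0 0 0) = Δ·Π!·Σ² = 6/143  (sign +1)
sum: t=1:−1/17280 = -1/17280
3j²(1 6 5; 0 1 -1) = Δ·Π!·Σ² = 35/858  (sign -1)
combine: 4πI² = 429·6/143·35/858 = 105/143
take √, sign -1: I = -0.24172507

-0.241725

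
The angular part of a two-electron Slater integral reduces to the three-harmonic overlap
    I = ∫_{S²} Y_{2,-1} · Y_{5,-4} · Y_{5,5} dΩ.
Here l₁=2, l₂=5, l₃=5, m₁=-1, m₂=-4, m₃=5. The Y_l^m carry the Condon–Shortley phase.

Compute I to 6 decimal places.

Rules hold: Σm=0, L=12 even, 3≤5≤7.
N = 5·11·11 = 605
Δ = 2!·2!·8!/13! = 1/38610
Racah Σ t=0..2: t=0:+1/2880 t=1:−1/576 t=2:+1/2880 = -1/960
⇒ 3j(2 5 5; 0 0 0)² = 10/429, sgn +1
Racah Σ t=1..1: t=1:−1/80640 = -1/80640
⇒ 3j(2 5 5; -1 -4 5)² = 9/286, sgn -1
4πI² = N·(3j₀)²·(3jₘ)² = 75/169
I = -1·√(0.443787/4π) = -0.18792404

-0.187924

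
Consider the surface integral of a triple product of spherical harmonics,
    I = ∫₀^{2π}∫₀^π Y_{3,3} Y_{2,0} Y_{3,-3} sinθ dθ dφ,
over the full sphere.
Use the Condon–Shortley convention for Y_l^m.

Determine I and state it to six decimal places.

0.210261

Checks pass: Σm=0; 8 even; l₃=3∈[1,5].
(2·3+1)(2·2+1)(2·3+1) = 245
Δ: 2! 4! 2! / 9! → 1/3780
sum: t=0:+1/24 t=1:−1/4 t=2:+1/24 = -1/6
3j²(3 2 3; 0 0 0) = Δ·Π!·Σ² = 4/105  (sign +1)
sum: t=0:+1/96 = 1/96
3j²(3 2 3; 3 0 -3) = Δ·Π!·Σ² = 5/84  (sign +1)
combine: 4πI² = 245·4/105·5/84 = 5/9
take √, sign +1: I = 0.21026104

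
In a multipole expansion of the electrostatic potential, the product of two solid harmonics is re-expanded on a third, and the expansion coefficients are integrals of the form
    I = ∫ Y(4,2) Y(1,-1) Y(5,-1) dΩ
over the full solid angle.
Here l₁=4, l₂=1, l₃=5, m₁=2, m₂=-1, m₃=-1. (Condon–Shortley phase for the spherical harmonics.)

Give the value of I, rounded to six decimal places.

m-sum 0 ✓  L=10 even ✓  3≤5≤5 ✓
Π(2lᵢ+1) = 9×3×11 = 297
triangle coeff Δ(4,1,5) = 1/495
Σ_t [0,0]: t=0:+1/576 = 1/576
(3j)²=5/99 [(4 1 5; 0 0 0)], sign=-1
Σ_t [0,0]: t=0:+1/2880 = 1/2880
(3j)²=2/165 [(4 1 5; 2 -1 -1)], sign=+1
⇒ 4πI² = 2/11
I = (-1)√(2/11/(4π)) = -0.12028562

-0.120286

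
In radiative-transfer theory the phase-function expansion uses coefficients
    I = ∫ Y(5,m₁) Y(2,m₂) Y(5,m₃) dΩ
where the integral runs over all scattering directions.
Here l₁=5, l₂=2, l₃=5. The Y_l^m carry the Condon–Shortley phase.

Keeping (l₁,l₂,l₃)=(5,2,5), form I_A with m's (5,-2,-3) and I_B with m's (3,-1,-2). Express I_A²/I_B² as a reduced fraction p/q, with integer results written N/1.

3/10

l's match ⇒ only the (l;m) 3-j factors differ between A and B.
A: triangle coeff Δ(5,2,5) = 1/38610; Σ_t [0,0]: t=0:+1/161280 = 1/161280; (3j)²=1/143 [(5 2 5; 5 -2 -3)], sign=+1
B: triangle coeff Δ(5,2,5) = 1/38610; Σ_t [0,1]: t=0:+1/2880 t=1:−1/10080 = 1/4032; (3j)²=10/429 [(5 2 5; 3 -1 -2)], sign=-1
I_A²/I_B² = (1/143)/(10/429) = 3/10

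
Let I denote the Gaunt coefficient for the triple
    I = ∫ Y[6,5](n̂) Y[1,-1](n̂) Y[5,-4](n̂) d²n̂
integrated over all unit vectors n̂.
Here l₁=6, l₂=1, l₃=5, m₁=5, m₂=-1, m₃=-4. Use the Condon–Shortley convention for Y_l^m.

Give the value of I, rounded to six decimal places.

-0.303018

Checks pass: Σm=0; 12 even; l₃=5∈[5,7].
(2·6+1)(2·1+1)(2·5+1) = 429
Δ: 2! 10! 0! / 13! → 1/858
sum: t=1:−1/14400 = -1/14400
3j²(6 1 5; 0 0 0) = Δ·Π!·Σ² = 6/143  (sign +1)
sum: t=0:+1/725760 = 1/725760
3j²(6 1 5; 5 -1 -4) = Δ·Π!·Σ² = 5/78  (sign -1)
combine: 4πI² = 429·6/143·5/78 = 15/13
take √, sign -1: I = -0.30301841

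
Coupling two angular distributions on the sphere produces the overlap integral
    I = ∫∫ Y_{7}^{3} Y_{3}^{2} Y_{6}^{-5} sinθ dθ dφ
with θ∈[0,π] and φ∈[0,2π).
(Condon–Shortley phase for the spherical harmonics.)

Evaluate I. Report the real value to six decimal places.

0.120821

Rules hold: Σm=0, L=16 even, 4≤6≤10.
N = 15·7·13 = 1365
Δ = 4!·10!·2!/17! = 1/2042040
Racah Σ t=1..3: t=1:−1/207360 t=2:+1/57600 t=3:−1/207360 = 1/129600
⇒ 3j(7 3 6; 0 0 0)² = 168/12155, sgn +1
Racah Σ t=3..4: t=3:−1/4354560 t=4:+1/87091200 = -19/87091200
⇒ 3j(7 3 6; 3 2 -5)² = 361/37128, sgn +1
4πI² = N·(3j₀)²·(3jₘ)² = 7581/41327
I = +1·√(0.183439/4π) = 0.12082071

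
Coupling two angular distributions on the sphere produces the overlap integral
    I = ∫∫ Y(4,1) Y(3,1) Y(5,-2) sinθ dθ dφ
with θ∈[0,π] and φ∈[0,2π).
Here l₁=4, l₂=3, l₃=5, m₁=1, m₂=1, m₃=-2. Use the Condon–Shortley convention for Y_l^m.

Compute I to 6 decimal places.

0.148044

m-sum 0 ✓  L=12 even ✓  1≤5≤7 ✓
Π(2lᵢ+1) = 9×7×11 = 693
triangle coeff Δ(4,3,5) = 1/180180
Σ_t [0,2]: t=0:+1/576 t=1:−1/144 t=2:+1/576 = -1/288
(3j)²=20/1001 [(4 3 5; 0 0 0)], sign=+1
Σ_t [0,2]: t=0:+1/1728 t=1:−1/288 t=2:+1/960 = -1/540
(3j)²=128/6435 [(4 3 5; 1 1 -2)], sign=+1
⇒ 4πI² = 512/1859
I = (+1)√(512/1859/(4π)) = 0.14804384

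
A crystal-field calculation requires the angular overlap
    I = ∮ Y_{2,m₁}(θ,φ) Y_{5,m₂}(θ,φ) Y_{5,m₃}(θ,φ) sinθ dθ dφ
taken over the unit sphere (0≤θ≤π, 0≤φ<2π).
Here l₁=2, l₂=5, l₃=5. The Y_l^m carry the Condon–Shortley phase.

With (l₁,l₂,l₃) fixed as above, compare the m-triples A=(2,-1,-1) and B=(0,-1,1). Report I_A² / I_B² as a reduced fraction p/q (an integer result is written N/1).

50/27

Same 2,5,5: normalisation and zero-m 3j drop out of the ratio.
A: Δ: 2! 2! 8! / 13! → 1/38610; sum: t=0:+1/2304 = 1/2304; 3j²(2 5 5; 2 -1 -1) = Δ·Π!·Σ² = 5/143  (sign +1)
B: Δ: 2! 2! 8! / 13! → 1/38610; sum: t=0:+1/2304 t=1:−1/720 t=2:+1/5760 = -1/1280; 3j²(2 5 5; 0 -1 1) = Δ·Π!·Σ² = 27/1430  (sign -1)
I_A²/I_B² = (5/143)/(27/1430) = 50/27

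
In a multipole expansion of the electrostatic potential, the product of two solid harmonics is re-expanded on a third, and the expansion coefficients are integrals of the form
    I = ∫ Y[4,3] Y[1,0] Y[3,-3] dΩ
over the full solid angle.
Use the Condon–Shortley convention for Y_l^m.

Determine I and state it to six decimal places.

-0.162868

Checks pass: Σm=0; 8 even; l₃=3∈[3,5].
(2·4+1)(2·1+1)(2·3+1) = 189
Δ: 2! 6! 0! / 9! → 1/252
sum: t=1:−1/36 = -1/36
3j²(4 1 3; 0 0 0) = Δ·Π!·Σ² = 4/63  (sign +1)
sum: t=1:−1/720 = -1/720
3j²(4 1 3; 3 0 -3) = Δ·Π!·Σ² = 1/36  (sign -1)
combine: 4πI² = 189·4/63·1/36 = 1/3
take √, sign -1: I = -0.16286750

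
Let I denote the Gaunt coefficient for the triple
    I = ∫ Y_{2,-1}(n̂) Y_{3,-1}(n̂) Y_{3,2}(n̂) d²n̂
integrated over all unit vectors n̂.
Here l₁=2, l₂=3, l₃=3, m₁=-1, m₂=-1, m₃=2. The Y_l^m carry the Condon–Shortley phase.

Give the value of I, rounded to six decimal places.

Rules hold: Σm=0, L=8 even, 1≤3≤5.
N = 5·7·7 = 245
Δ = 2!·2!·4!/9! = 1/3780
Racah Σ t=0..2: t=0:+1/24 t=1:−1/4 t=2:+1/24 = -1/6
⇒ 3j(2 3 3; 0 0 0)² = 4/105, sgn +1
Racah Σ t=1..2: t=1:−1/12 t=2:+1/48 = -1/16
⇒ 3j(2 3 3; -1 -1 2)² = 1/28, sgn +1
4πI² = N·(3j₀)²·(3jₘ)² = 1/3
I = +1·√(0.333333/4π) = 0.16286750

0.162868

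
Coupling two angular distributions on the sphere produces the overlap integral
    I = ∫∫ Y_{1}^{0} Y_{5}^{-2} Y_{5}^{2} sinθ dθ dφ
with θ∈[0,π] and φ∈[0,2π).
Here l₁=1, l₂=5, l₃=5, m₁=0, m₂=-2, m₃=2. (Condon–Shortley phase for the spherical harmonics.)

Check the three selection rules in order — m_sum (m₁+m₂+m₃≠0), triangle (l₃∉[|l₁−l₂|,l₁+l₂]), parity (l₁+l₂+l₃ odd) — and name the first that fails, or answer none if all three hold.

azimuthal sum: 0 − 2 + 2 = 0  ✓
4 ≤ 5 ≤ 6 (triangle on l)  ✓
L = 1 + 5 + 5 = 11 (odd)  ✗

parity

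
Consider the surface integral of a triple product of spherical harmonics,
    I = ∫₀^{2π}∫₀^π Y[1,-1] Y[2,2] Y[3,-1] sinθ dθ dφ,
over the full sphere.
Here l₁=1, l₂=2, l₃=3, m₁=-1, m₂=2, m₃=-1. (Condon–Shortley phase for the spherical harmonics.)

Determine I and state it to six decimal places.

-0.082589

Checks pass: Σm=0; 6 even; l₃=3∈[1,3].
(2·1+1)(2·2+1)(2·3+1) = 105
Δ: 0! 2! 4! / 7! → 1/105
sum: t=0:+1/4 = 1/4
3j²(1 2 3; 0 0 0) = Δ·Π!·Σ² = 3/35  (sign -1)
sum: t=0:+1/48 = 1/48
3j²(1 2 3; -1 2 -1) = Δ·Π!·Σ² = 1/105  (sign +1)
combine: 4πI² = 105·3/35·1/105 = 3/35
take √, sign -1: I = -0.08258890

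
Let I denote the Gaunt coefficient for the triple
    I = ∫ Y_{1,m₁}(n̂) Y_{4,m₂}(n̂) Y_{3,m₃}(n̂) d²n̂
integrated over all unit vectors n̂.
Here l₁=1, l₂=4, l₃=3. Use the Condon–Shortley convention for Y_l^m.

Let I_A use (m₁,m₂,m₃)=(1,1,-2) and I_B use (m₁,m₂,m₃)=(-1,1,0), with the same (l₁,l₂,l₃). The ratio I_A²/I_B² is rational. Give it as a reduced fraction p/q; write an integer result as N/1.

3/10

l's match ⇒ only the (l;m) 3-j factors differ between A and B.
A: triangle coeff Δ(1,4,3) = 1/252; Σ_t [0,0]: t=0:+1/240 = 1/240; (3j)²=1/84 [(1 4 3; 1 1 -2)], sign=-1
B: triangle coeff Δ(1,4,3) = 1/252; Σ_t [2,2]: t=2:+1/72 = 1/72; (3j)²=5/126 [(1 4 3; -1 1 0)], sign=-1
I_A²/I_B² = (1/84)/(5/126) = 3/10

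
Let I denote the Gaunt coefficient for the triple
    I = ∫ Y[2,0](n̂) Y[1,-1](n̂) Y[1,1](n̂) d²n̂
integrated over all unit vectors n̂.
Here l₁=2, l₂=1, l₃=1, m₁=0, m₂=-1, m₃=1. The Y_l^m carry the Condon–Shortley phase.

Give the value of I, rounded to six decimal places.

0.126157

Rules hold: Σm=0, L=4 even, 1≤1≤3.
N = 5·3·3 = 45
Δ = 2!·2!·0!/5! = 1/30
Racah Σ t=1..1: t=1:−1/1 = -1/1
⇒ 3j(2 1 1; 0 0 0)² = 2/15, sgn +1
Racah Σ t=0..0: t=0:+1/4 = 1/4
⇒ 3j(2 1 1; 0 -1 1)² = 1/30, sgn +1
4πI² = N·(3j₀)²·(3jₘ)² = 1/5
I = +1·√(0.2/4π) = 0.12615663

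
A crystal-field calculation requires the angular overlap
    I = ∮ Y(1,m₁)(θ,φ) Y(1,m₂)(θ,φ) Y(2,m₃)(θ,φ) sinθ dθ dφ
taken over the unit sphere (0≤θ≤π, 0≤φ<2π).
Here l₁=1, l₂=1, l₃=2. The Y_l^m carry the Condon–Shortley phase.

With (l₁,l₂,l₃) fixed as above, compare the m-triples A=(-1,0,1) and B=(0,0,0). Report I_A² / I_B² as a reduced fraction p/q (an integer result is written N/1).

3/4

Shared (l₁,l₂,l₃)=(1,1,2): N and (l;000)² cancel in I_A²/I_B².
A: Δ = 0!·2!·2!/5! = 1/30; Racah Σ t=0..0: t=0:+1/2 = 1/2; ⇒ 3j(1 1 2; -1 0 1)² = 1/10, sgn -1
B: Δ = 0!·2!·2!/5! = 1/30; Racah Σ t=0..0: t=0:+1/1 = 1/1; ⇒ 3j(1 1 2; 0 0 0)² = 2/15, sgn +1
I_A²/I_B² = (1/10)/(2/15) = 3/4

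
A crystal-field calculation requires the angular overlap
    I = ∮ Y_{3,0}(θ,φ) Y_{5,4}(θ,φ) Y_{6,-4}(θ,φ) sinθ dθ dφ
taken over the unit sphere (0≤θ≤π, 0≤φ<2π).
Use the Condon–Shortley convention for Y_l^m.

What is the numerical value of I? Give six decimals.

-0.139560

m-sum 0 ✓  L=14 even ✓  2≤6≤8 ✓
Π(2lᵢ+1) = 7×11×13 = 1001
triangle coeff Δ(3,5,6) = 1/675675
Σ_t [0,2]: t=0:+1/8640 t=1:−1/2304 t=2:+1/8640 = -7/34560
(3j)²=7/429 [(3 5 6; 0 0 0)], sign=-1
Σ_t [1,2]: t=1:−1/161280 t=2:+1/60480 = 1/96768
(3j)²=15/1001 [(3 5 6; 0 4 -4)], sign=+1
⇒ 4πI² = 35/143
I = (-1)√(35/143/(4π)) = -0.13956004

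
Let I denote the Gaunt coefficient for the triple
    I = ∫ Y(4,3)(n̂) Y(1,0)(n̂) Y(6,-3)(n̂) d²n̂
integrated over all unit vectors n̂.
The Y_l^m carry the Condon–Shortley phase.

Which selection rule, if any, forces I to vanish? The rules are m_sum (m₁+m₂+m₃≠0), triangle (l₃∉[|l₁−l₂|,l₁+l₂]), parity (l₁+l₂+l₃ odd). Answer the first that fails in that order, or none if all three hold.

triangle

Σmᵢ = 0  ✓
l₃∈[|l₁−l₂|,l₁+l₂]=[3,5], have l₃=6  ✗
Σlᵢ = 11 ⇒ odd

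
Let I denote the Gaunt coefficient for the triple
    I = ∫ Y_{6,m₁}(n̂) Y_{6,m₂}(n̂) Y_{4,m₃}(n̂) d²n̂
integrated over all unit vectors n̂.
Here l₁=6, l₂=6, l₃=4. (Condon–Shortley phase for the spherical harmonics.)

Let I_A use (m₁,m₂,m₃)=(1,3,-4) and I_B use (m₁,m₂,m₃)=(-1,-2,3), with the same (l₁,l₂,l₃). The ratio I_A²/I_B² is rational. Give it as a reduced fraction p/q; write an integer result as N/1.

Shared (l₁,l₂,l₃)=(6,6,4): N and (l;000)² cancel in I_A²/I_B².
A: Δ = 8!·4!·4!/17! = 1/15315300; Racah Σ t=5..5: t=5:−1/414720 = -1/414720; ⇒ 3j(6 6 4; 1 3 -4)² = 49/2431, sgn -1
B: Δ = 8!·4!·4!/17! = 1/15315300; Racah Σ t=3..4: t=3:−1/103680 t=4:+1/82944 = 1/414720; ⇒ 3j(6 6 4; -1 -2 3)² = 49/43758, sgn -1
I_A²/I_B² = (49/2431)/(49/43758) = 18/1

18/1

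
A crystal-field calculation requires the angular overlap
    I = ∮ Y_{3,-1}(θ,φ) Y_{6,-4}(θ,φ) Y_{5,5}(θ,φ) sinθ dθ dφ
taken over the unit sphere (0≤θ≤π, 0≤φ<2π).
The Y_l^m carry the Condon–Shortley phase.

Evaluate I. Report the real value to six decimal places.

Checks pass: Σm=0; 14 even; l₃=5∈[3,9].
(2·3+1)(2·6+1)(2·5+1) = 1001
Δ: 4! 2! 8! / 15! → 1/675675
sum: t=1:−1/8640 t=2:+1/2304 t=3:−1/8640 = 7/34560
3j²(3 6 5; 0 0 0) = Δ·Π!·Σ² = 7/429  (sign -1)
sum: t=2:+1/322560 = 1/322560
3j²(3 6 5; -1 -4 5) = Δ·Π!·Σ² = 18/1001  (sign +1)
combine: 4πI² = 1001·7/429·18/1001 = 42/143
take √, sign -1: I = -0.15288036

-0.152880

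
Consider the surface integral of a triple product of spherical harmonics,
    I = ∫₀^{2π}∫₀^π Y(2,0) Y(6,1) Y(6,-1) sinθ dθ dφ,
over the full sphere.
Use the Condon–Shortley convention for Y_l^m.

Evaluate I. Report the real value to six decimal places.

-0.149094

Checks pass: Σm=0; 14 even; l₃=6∈[4,8].
(2·2+1)(2·6+1)(2·6+1) = 845
Δ: 2! 2! 10! / 15! → 1/90090
sum: t=0:+1/69120 t=1:−1/14400 t=2:+1/69120 = -7/172800
3j²(2 6 6; 0 0 0) = Δ·Π!·Σ² = 14/715  (sign -1)
sum: t=0:+1/120960 t=1:−1/17280 t=2:+1/57600 = -13/403200
3j²(2 6 6; 0 1 -1) = Δ·Π!·Σ² = 13/770  (sign +1)
combine: 4πI² = 845·14/715·13/770 = 169/605
take √, sign -1: I = -0.14909419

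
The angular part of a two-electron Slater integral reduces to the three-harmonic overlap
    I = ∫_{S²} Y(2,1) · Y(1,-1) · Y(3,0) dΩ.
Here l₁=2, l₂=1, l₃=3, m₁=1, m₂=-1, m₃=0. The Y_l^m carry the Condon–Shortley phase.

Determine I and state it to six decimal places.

0.143048

m-sum 0 ✓  L=6 even ✓  1≤3≤3 ✓
Π(2lᵢ+1) = 5×3×7 = 105
triangle coeff Δ(2,1,3) = 1/105
Σ_t [0,0]: t=0:+1/4 = 1/4
(3j)²=3/35 [(2 1 3; 0 0 0)], sign=-1
Σ_t [0,0]: t=0:+1/12 = 1/12
(3j)²=1/35 [(2 1 3; 1 -1 0)], sign=-1
⇒ 4πI² = 9/35
I = (+1)√(9/35/(4π)) = 0.14304817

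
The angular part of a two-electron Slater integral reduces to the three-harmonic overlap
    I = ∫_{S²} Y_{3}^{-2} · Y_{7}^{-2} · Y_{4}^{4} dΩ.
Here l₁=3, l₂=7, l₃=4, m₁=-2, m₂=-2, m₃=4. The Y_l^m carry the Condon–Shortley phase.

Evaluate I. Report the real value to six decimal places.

Rules hold: Σm=0, L=14 even, 4≤4≤10.
N = 7·15·9 = 945
Δ = 6!·0!·8!/15! = 1/45045
Racah Σ t=3..3: t=3:−1/20736 = -1/20736
⇒ 3j(3 7 4; 0 0 0)² = 35/1287, sgn -1
Racah Σ t=5..5: t=5:−1/4838400 = -1/4838400
⇒ 3j(3 7 4; -2 -2 4)² = 1/5005, sgn -1
4πI² = N·(3j₀)²·(3jₘ)² = 105/20449
I = +1·√(0.00513473/4π) = 0.02021407

0.020214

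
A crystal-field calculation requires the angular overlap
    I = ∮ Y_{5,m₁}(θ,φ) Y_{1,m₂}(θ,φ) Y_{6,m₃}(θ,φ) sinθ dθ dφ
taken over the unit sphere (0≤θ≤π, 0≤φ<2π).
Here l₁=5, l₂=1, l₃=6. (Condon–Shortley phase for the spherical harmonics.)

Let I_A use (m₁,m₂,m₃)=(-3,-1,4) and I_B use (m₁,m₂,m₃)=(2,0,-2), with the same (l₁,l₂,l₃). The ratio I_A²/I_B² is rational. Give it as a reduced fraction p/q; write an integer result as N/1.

45/32

l's match ⇒ only the (l;m) 3-j factors differ between A and B.
A: triangle coeff Δ(5,1,6) = 1/858; Σ_t [0,0]: t=0:+1/161280 = 1/161280; (3j)²=15/286 [(5 1 6; -3 -1 4)], sign=+1
B: triangle coeff Δ(5,1,6) = 1/858; Σ_t [0,0]: t=0:+1/30240 = 1/30240; (3j)²=16/429 [(5 1 6; 2 0 -2)], sign=+1
I_A²/I_B² = (15/286)/(16/429) = 45/32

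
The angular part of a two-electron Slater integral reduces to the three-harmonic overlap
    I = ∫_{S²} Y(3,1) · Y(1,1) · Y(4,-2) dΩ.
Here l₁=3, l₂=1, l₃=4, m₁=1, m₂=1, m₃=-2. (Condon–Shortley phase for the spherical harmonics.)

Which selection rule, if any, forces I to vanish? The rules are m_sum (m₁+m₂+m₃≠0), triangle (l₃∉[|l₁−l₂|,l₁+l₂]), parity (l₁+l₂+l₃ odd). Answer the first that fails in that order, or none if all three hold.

azimuthal sum: 1 + 1 − 2 = 0  ✓
2 ≤ 4 ≤ 4 (triangle on l)  ✓
L = 3 + 1 + 4 = 8 (even)  ✓

none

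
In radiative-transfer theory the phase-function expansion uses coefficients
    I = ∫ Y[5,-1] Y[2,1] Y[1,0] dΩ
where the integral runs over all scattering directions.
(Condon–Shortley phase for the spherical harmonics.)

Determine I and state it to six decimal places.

0.000000

|5−2|≤1≤5+2 violated ⇒ I = 0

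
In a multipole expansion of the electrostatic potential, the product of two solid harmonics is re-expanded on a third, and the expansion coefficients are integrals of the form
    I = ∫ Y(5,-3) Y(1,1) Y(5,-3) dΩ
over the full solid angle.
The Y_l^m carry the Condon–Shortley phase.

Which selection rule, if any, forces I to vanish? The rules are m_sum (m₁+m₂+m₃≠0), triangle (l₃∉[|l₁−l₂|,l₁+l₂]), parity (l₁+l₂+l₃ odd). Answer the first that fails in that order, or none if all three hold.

m_sum

azimuthal sum: -3 + 1 − 3 = -5  ✗
4 ≤ 5 ≤ 6 (triangle on l)
L = 5 + 1 + 5 = 11 (odd)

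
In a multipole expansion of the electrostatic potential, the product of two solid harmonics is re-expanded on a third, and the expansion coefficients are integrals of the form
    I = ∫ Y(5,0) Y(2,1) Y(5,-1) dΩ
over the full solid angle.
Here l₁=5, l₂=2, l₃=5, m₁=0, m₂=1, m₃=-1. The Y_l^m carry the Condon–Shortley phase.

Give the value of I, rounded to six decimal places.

m-sum 0 ✓  L=12 even ✓  3≤5≤7 ✓
Π(2lᵢ+1) = 11×5×11 = 605
triangle coeff Δ(5,2,5) = 1/38610
Σ_t [0,2]: t=0:+1/2880 t=1:−1/576 t=2:+1/2880 = -1/960
(3j)²=10/429 [(5 2 5; 0 0 0)], sign=+1
Σ_t [1,2]: t=1:−1/1152 t=2:+1/1440 = -1/5760
(3j)²=1/858 [(5 2 5; 0 1 -1)], sign=-1
⇒ 4πI² = 25/1521
I = (-1)√(25/1521/(4π)) = -0.03616600

-0.036166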